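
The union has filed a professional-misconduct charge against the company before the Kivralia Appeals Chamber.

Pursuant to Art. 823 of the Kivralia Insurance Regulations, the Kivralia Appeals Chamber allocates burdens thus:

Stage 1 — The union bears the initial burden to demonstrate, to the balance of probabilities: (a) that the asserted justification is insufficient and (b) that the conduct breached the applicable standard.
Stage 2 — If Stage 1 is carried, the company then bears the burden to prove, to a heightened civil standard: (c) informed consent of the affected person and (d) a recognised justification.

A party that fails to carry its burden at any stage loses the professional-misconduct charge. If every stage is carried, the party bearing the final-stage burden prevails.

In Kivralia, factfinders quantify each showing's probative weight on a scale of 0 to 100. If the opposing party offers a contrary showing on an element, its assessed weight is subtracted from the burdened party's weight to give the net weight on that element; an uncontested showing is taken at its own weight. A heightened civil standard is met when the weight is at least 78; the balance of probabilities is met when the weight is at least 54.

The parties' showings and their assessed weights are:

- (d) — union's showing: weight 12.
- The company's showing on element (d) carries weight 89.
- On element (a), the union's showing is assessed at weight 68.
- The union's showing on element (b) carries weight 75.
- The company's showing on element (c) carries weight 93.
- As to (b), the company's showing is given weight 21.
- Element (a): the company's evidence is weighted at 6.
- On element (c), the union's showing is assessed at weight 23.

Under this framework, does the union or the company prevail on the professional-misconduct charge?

At Stage 1 the union must meet the balance of probabilities (weight is at least 54): on (a) the weight is 68 less the opposing 6 gives net 62, which does reach 54, so (a) meets the standard; on (b) the weight is 75 less the opposing 21 gives net 54, ≥ 54, so (b) meets the standard.
  Stage 1 is satisfied; the onus moves to the company.
At Stage 2 the company must meet a heightened civil standard (weight is at least 78): on (c) the weight is 93 less the opposing 23 gives net 70, < 78, so (c) does not meet the standard; on (d) the weight is 89 less the opposing 12 gives net 77, < 78, so (d) does not meet the standard.
  The company does not carry Stage 2.
The union prevails.

union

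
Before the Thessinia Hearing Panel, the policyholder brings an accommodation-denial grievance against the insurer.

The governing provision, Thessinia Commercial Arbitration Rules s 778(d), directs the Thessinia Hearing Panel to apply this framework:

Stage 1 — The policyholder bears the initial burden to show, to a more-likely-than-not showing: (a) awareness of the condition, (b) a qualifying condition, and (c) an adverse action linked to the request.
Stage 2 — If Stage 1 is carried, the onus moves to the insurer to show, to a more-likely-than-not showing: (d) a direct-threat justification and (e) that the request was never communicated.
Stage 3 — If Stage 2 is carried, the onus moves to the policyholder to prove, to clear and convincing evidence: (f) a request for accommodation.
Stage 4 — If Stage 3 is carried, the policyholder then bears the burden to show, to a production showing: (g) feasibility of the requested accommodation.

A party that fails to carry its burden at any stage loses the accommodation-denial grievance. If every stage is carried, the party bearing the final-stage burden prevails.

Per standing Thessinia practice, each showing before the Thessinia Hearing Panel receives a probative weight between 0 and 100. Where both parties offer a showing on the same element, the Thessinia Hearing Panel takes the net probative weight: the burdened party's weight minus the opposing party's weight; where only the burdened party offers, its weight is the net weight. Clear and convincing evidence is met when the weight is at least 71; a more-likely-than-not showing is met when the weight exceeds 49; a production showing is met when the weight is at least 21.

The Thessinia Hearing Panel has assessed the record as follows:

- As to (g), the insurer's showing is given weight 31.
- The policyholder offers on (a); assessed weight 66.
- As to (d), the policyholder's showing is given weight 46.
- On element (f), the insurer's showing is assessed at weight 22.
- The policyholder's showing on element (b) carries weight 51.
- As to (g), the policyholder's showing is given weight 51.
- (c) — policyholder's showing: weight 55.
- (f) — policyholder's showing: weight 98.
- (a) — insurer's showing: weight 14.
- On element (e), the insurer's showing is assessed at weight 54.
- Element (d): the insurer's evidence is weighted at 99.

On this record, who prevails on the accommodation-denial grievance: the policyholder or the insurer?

At Stage 1 the policyholder must meet a more-likely-than-not showing (weight exceeds 49): on (a) the weight is 66 less the opposing 14 gives net 52, > 49, so (a) meets the standard; on (b) the weight is 51, which does exceed 49, so (b) meets the standard; on (c) the weight is 55, which does exceed 49, so (c) meets the standard.
  Stage 1 carried; the burden shifts to the insurer.
At Stage 2 the insurer must meet a more-likely-than-not showing (weight exceeds 49): on (d) the weight is 99 less the opposing 46 gives net 53, > 49, so (d) meets the standard; on (e) the weight is 54, which does exceed 49, so (e) meets the standard.
  All elements met. The burden passes to the policyholder.
At Stage 3 the policyholder must meet clear and convincing evidence (weight is at least 71): on (f) the weight is 98 less the opposing 22 gives net 76, which does reach 71, so (f) meets the standard.
  Stage 3 is satisfied; the policyholder continues to bear the burden.
At Stage 4 the policyholder must meet a production showing (weight is at least 21): on (g) the weight is 51 less the opposing 31 gives net 20, which does not reach 21, so (g) does not meet the standard.
  The policyholder does not carry Stage 4.
So the insurer prevails.

insurer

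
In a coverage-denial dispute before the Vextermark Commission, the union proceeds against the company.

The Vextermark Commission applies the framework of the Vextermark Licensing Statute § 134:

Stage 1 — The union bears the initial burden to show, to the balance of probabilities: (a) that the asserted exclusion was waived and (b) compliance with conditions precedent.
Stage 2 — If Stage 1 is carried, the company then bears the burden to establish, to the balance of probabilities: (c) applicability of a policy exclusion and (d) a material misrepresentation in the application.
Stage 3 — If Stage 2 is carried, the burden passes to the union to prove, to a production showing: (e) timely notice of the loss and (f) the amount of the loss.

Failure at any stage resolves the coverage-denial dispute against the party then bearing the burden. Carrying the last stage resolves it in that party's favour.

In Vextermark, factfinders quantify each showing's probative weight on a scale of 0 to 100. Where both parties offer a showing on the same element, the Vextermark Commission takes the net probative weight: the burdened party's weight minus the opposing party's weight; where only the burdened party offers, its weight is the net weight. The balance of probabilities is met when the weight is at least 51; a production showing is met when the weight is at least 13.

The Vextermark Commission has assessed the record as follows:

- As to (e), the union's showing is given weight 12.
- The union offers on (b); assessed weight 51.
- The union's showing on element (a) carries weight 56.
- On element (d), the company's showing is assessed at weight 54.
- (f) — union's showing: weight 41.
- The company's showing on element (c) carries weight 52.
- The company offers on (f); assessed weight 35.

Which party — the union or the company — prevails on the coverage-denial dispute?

company

Stage 1 — burden on union; standard: the balance of probabilities (weight is at least 51).
    (a): 56 ≥ 51 [met]
    (b): 51 ≥ 51 [met]
  Stage 1 carried; the burden shifts to the company.
Stage 2 — burden on company; standard: the balance of probabilities (weight is at least 51).
    (c): 52 ≥ 51 [met]
    (d): 54 ≥ 51 [met]
  All elements met. The burden passes to the union.
Stage 3 — burden on union; standard: a production showing (weight is at least 13).
    (e): 12 < 13 [not met]
    (f): 41 − 35 = 6 < 13 [not met]
  Stage 3 not carried; the union fails its burden.
So the company prevails.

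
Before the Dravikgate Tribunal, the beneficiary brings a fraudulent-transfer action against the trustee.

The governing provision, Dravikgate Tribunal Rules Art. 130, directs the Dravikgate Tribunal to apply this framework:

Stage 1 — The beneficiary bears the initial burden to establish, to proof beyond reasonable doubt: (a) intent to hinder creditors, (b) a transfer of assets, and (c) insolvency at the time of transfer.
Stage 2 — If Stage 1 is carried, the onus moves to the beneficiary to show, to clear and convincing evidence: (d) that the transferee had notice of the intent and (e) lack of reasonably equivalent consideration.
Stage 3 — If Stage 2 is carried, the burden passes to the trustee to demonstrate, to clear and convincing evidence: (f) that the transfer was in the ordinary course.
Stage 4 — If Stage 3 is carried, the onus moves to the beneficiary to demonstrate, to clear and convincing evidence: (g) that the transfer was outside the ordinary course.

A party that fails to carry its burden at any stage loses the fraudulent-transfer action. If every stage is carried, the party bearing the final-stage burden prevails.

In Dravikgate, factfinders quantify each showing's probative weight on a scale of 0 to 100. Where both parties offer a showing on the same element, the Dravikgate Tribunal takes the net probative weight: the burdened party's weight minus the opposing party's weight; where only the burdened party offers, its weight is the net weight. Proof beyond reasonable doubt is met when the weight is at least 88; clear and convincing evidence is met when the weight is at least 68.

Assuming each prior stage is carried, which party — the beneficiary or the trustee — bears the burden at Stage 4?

beneficiary

Stage 4's rule assigns the burden to the beneficiary (to clear and convincing evidence).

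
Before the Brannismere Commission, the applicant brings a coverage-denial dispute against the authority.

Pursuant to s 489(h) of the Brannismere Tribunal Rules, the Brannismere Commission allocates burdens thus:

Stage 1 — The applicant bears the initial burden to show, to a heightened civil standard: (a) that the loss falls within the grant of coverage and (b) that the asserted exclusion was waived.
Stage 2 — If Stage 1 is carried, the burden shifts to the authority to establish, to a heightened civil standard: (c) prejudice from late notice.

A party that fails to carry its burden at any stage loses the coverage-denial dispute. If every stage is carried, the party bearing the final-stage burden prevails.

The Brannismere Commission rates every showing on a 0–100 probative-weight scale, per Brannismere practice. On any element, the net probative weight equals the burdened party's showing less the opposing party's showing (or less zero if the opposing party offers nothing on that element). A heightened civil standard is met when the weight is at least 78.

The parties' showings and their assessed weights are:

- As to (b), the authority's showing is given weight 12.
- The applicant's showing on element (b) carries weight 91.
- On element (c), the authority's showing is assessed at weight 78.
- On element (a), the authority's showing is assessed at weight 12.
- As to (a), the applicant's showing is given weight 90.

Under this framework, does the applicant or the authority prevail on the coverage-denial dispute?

authority

Stage 1 — burden on applicant; standard: a heightened civil standard (weight is at least 78).
    (a): 90 − 12 = 78 ≥ 78 [met]
    (b): 91 − 12 = 79 ≥ 78 [met]
  All elements met. The burden passes to the authority.
Stage 2 — burden on authority; standard: a heightened civil standard (weight is at least 78).
    (c): 78 ≥ 78 [met]
  Stage 2 carried; the final stage is satisfied.
With every stage satisfied, the authority prevails.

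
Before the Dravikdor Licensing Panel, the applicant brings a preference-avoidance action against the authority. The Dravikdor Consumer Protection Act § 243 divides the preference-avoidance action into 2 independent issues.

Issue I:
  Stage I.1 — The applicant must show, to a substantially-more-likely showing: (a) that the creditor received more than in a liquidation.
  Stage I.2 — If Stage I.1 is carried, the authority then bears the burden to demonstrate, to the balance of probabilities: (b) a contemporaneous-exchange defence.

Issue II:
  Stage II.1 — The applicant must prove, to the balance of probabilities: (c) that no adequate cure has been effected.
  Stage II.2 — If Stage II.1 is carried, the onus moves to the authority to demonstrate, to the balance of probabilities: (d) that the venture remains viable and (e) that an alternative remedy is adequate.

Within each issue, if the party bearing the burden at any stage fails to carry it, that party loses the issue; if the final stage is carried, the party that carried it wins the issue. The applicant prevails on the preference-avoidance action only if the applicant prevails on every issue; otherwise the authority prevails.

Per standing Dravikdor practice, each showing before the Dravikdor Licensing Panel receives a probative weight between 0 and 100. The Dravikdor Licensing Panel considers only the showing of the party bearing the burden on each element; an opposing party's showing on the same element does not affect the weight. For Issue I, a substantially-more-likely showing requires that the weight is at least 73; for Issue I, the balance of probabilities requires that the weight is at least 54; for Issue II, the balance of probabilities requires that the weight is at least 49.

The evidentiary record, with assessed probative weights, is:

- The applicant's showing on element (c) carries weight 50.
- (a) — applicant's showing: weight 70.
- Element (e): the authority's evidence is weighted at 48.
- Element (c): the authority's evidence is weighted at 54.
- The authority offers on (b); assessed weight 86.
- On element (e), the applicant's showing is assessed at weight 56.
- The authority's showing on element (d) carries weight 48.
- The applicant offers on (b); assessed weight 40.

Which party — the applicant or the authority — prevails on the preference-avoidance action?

— Issue I —
At Stage I.1 the applicant must meet a substantially-more-likely showing (weight is at least 73): on (a) the weight is 70, which does not reach 73, so (a) does not meet the standard.
  Stage I.1 not carried; the applicant fails its burden.
So the authority prevails on this issue.
— Issue II —
Stage II.1 — burden on applicant; standard: the balance of probabilities (weight is at least 49).
    (c): 50 (authority's 54 disregarded) ≥ 49 [met]
  All elements met. The burden passes to the authority.
Stage II.2 — burden on authority; standard: the balance of probabilities (weight is at least 49).
    (d): 48 < 49 [not met]
    (e): 48 (applicant's 56 disregarded) < 49 [not met]
  The authority does not carry Stage II.2.
The applicant prevails on this issue.
Per-issue: Issue I → authority; Issue II → applicant. The applicant must prevail on every issue; overall, the authority prevails.

authority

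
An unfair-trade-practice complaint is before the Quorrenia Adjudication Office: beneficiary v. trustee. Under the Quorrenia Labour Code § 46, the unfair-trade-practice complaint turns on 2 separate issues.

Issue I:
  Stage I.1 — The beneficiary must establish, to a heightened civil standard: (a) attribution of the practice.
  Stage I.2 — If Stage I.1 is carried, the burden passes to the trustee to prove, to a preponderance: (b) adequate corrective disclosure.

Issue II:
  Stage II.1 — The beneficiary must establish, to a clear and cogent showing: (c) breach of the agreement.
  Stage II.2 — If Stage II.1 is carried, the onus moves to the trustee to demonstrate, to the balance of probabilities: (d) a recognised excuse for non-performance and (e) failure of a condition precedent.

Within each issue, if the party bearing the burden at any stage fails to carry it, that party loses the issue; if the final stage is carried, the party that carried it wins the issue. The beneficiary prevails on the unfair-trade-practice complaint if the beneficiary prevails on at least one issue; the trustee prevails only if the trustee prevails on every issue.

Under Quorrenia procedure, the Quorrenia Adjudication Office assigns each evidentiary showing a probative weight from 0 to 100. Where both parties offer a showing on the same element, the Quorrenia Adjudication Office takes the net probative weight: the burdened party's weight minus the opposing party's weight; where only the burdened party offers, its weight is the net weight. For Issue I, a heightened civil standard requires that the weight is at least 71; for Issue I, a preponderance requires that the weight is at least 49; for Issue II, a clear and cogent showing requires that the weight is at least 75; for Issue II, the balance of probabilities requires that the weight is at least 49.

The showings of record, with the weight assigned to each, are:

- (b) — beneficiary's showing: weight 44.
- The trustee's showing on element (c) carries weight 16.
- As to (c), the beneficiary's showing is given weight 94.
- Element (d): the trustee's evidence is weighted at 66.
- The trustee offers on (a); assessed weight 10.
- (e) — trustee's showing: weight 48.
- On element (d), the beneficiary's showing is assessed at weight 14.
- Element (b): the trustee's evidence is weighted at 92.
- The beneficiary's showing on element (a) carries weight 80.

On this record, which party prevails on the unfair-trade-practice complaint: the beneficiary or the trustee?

— Issue I —
At Stage I.1 the beneficiary must meet a heightened civil standard (weight is at least 71): on (a) the weight is 80 less the opposing 10 gives net 70, < 71, so (a) does not meet the standard.
  Stage I.1 not carried; the beneficiary fails its burden.
The trustee prevails on this issue.
— Issue II —
Stage II.1 (beneficiary, a clear and cogent showing, weight is at least 75): (c) net 94−16=78 ≥ 75 — meets.
  All elements met. The burden passes to the trustee.
Stage II.2 (trustee, the balance of probabilities, weight is at least 49): (d) net 66−14=52 ≥ 49 — meets; (e) 48 < 49 — fails.
  Stage II.2 not carried; the trustee fails its burden.
The analysis ends at Stage II.2; the beneficiary prevails on this issue.
Per-issue: Issue I → trustee; Issue II → beneficiary. The beneficiary must prevail on at least one issue; overall, the beneficiary prevails.

beneficiary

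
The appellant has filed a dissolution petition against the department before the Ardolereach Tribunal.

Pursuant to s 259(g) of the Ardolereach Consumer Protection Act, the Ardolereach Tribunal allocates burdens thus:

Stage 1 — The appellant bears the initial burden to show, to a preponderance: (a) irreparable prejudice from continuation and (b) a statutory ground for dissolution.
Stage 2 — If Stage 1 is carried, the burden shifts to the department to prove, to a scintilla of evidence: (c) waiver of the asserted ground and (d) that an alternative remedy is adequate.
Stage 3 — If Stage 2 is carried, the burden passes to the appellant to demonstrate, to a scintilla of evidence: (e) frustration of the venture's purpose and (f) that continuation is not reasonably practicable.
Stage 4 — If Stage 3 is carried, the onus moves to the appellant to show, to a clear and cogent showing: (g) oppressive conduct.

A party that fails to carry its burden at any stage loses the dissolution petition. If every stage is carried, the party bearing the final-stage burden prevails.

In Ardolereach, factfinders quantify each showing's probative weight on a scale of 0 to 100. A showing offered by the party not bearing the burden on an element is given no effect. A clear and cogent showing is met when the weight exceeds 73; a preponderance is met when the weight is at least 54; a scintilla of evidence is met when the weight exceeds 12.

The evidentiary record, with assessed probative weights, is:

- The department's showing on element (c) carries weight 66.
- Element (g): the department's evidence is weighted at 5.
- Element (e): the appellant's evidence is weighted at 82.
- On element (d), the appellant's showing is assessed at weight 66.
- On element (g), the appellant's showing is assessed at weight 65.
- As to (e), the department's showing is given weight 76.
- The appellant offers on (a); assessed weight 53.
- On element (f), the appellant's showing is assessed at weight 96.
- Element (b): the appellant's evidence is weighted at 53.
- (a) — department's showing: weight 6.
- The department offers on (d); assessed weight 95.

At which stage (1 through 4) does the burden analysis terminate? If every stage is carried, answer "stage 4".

Stage 1 (appellant, a preponderance, weight is at least 54): (a) 53 (department's 6 disregarded) < 54 — fails; (b) 53 < 54 — fails.
  Not every element is met, so the appellant fails to carry Stage 1.
The department prevails.

stage 1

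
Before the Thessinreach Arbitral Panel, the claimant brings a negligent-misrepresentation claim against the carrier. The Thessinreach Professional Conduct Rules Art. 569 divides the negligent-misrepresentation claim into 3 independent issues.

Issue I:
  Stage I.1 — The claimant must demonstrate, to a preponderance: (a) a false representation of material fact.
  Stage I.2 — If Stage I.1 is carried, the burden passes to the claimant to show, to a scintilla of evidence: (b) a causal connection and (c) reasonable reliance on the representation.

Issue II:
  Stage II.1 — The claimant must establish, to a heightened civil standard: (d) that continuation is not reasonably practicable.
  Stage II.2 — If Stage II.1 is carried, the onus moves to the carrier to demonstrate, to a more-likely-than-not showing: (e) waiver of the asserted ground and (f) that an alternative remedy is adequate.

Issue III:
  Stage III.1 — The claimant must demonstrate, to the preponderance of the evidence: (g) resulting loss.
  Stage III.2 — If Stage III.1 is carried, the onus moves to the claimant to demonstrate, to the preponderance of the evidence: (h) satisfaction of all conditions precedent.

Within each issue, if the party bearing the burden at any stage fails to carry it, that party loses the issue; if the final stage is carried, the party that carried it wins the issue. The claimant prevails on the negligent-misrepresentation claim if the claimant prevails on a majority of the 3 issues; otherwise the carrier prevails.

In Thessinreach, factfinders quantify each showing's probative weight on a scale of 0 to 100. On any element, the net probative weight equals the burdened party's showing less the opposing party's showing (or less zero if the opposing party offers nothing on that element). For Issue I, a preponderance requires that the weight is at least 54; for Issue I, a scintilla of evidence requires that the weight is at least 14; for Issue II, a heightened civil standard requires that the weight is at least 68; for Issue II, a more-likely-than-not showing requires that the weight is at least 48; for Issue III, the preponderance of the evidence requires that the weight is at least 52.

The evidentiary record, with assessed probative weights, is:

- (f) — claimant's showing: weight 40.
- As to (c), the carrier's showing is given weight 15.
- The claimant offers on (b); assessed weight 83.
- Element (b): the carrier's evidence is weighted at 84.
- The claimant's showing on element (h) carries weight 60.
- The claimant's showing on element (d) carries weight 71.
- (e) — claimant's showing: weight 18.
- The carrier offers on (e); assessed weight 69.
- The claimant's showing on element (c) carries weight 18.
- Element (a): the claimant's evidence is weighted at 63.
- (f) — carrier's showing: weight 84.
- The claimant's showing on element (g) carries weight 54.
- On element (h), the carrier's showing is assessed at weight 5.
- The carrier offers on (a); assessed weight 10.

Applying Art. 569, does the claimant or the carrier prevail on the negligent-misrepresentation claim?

— Issue I —
Stage I.1 (claimant, a preponderance, weight is at least 54): (a) net 63−10=53 < 54 — fails.
  The claimant does not carry Stage I.1.
The analysis ends at Stage I.1; the carrier prevails on this issue.
— Issue II —
At Stage II.1 the claimant must meet a heightened civil standard (weight is at least 68): on (d) the weight is 71, ≥ 68, so (d) meets the standard.
  The claimant carries Stage II.1; the carrier now bears the burden.
At Stage II.2 the carrier must meet a more-likely-than-not showing (weight is at least 48): on (e) the weight is 69 less the opposing 18 gives net 51, which does reach 48, so (e) meets the standard; on (f) the weight is 84 less the opposing 40 gives net 44, < 48, so (f) does not meet the standard.
  Stage II.2 not carried; the carrier fails its burden.
The claimant prevails on this issue.
— Issue III —
At Stage III.1 the claimant must meet the preponderance of the evidence (weight is at least 52): on (g) the weight is 54, which does reach 52, so (g) meets the standard.
  All elements met. The claimant retains the burden for Stage III.2.
At Stage III.2 the claimant must meet the preponderance of the evidence (weight is at least 52): on (h) the weight is 60 less the opposing 5 gives net 55, which does reach 52, so (h) meets the standard.
  All elements met at the final stage.
All stages carried — the claimant prevails on this issue.
Per-issue: Issue I → carrier; Issue II → claimant; Issue III → claimant. The claimant must prevail on a majority of issues; overall, the claimant prevails.

claimant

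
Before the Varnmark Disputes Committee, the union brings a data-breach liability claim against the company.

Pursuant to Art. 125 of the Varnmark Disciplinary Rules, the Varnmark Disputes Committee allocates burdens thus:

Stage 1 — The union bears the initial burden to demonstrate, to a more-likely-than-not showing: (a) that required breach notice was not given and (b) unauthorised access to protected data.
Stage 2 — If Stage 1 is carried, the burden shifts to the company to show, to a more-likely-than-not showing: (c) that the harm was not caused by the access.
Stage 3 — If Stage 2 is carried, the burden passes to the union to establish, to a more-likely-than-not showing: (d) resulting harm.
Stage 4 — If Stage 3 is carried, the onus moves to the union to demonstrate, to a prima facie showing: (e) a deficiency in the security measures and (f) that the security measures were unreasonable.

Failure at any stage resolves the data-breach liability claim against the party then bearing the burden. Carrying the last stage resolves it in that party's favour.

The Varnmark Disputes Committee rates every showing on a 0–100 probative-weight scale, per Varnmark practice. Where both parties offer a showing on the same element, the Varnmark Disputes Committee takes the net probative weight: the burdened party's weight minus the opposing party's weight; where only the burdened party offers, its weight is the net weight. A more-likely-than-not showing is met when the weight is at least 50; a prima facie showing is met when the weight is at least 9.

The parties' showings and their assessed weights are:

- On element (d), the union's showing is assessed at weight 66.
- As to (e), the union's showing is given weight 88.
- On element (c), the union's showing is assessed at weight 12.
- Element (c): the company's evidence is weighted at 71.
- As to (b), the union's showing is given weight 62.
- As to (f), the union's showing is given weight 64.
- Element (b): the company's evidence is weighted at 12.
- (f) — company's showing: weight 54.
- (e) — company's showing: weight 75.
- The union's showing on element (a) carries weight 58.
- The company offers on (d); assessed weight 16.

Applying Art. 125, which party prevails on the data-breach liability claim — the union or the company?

union

At Stage 1 the union must meet a more-likely-than-not showing (weight is at least 50): on (a) the weight is 58, which does reach 50, so (a) meets the standard; on (b) the weight is 62 less the opposing 12 gives net 50, ≥ 50, so (b) meets the standard.
  Stage 1 carried; the burden shifts to the company.
At Stage 2 the company must meet a more-likely-than-not showing (weight is at least 50): on (c) the weight is 71 less the opposing 12 gives net 59, which does reach 50, so (c) meets the standard.
  Stage 2 is satisfied; the onus moves to the union.
At Stage 3 the union must meet a more-likely-than-not showing (weight is at least 50): on (d) the weight is 66 less the opposing 16 gives net 50, ≥ 50, so (d) meets the standard.
  Stage 3 carried; the burden remains with the union.
At Stage 4 the union must meet a prima facie showing (weight is at least 9): on (e) the weight is 88 less the opposing 75 gives net 13, which does reach 9, so (e) meets the standard; on (f) the weight is 64 less the opposing 54 gives net 10, which does reach 9, so (f) meets the standard.
  All elements met at the final stage.
With every stage satisfied, the union prevails.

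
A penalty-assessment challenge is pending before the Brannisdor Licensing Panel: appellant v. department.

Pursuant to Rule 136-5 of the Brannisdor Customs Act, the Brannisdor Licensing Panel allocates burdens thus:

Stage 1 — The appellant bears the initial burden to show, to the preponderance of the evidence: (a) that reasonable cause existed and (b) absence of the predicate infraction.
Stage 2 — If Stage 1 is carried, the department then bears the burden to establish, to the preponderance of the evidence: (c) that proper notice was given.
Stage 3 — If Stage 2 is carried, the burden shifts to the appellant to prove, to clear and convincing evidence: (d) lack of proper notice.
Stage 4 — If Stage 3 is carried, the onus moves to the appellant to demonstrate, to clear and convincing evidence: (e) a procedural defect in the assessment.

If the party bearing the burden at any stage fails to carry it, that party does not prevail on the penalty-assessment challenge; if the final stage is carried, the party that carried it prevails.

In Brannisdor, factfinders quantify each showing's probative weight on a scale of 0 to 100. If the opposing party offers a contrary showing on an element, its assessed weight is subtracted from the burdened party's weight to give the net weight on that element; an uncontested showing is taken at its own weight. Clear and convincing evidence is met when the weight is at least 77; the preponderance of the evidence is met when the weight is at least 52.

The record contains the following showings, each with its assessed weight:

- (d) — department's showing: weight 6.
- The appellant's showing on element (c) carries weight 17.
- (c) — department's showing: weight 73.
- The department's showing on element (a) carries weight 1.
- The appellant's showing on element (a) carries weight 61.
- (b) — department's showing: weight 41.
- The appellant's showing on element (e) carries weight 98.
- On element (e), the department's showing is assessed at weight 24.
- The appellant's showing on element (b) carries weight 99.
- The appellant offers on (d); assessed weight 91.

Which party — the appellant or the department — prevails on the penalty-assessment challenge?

department

Stage 1 (appellant, the preponderance of the evidence, weight is at least 52): (a) net 61−1=60 ≥ 52 — meets; (b) net 99−41=58 ≥ 52 — meets.
  The appellant carries Stage 1; the department now bears the burden.
Stage 2 (department, the preponderance of the evidence, weight is at least 52): (c) net 73−17=56 ≥ 52 — meets.
  Stage 2 is satisfied; the onus moves to the appellant.
Stage 3 (appellant, clear and convincing evidence, weight is at least 77): (d) net 91−6=85 ≥ 77 — meets.
  Stage 3 carried; the burden remains with the appellant.
Stage 4 (appellant, clear and convincing evidence, weight is at least 77): (e) net 98−24=74 < 77 — fails.
  Stage 4 not carried; the appellant fails its burden.
The analysis ends at Stage 4; the department prevails.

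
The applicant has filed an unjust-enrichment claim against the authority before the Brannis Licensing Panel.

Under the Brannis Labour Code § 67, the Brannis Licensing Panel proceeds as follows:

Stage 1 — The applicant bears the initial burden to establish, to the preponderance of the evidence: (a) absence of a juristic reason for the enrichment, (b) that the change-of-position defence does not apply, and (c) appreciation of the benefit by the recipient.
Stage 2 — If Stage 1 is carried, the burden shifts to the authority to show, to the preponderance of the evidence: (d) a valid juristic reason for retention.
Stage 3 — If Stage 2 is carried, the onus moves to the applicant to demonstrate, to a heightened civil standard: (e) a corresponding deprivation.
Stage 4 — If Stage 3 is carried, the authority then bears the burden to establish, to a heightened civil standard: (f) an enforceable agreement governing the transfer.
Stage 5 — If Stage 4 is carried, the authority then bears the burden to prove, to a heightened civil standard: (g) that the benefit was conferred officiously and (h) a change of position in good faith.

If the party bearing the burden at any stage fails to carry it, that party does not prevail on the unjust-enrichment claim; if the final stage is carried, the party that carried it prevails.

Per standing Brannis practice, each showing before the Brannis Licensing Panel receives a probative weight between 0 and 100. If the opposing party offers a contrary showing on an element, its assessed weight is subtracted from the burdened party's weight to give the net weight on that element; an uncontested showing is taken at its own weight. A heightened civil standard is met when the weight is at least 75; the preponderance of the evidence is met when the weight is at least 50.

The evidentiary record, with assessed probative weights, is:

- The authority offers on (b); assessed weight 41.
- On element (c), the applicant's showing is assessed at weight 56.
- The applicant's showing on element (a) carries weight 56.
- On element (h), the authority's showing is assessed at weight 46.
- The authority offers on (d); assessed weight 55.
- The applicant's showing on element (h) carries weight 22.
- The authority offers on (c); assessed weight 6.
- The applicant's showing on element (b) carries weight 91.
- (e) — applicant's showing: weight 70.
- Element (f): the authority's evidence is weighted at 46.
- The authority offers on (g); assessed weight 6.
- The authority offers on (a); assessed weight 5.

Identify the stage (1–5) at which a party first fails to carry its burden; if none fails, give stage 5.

stage 3

At Stage 1 the applicant must meet the preponderance of the evidence (weight is at least 50): on (a) the weight is 56 less the opposing 5 gives net 51, ≥ 50, so (a) meets the standard; on (b) the weight is 91 less the opposing 41 gives net 50, which does reach 50, so (b) meets the standard; on (c) the weight is 56 less the opposing 6 gives net 50, ≥ 50, so (c) meets the standard.
  The applicant carries Stage 1; the authority now bears the burden.
At Stage 2 the authority must meet the preponderance of the evidence (weight is at least 50): on (d) the weight is 55, which does reach 50, so (d) meets the standard.
  All elements met. The burden passes to the applicant.
At Stage 3 the applicant must meet a heightened civil standard (weight is at least 75): on (e) the weight is 70, which does not reach 75, so (e) does not meet the standard.
  Not every element is met, so the applicant fails to carry Stage 3.
The analysis ends at Stage 3; the authority prevails.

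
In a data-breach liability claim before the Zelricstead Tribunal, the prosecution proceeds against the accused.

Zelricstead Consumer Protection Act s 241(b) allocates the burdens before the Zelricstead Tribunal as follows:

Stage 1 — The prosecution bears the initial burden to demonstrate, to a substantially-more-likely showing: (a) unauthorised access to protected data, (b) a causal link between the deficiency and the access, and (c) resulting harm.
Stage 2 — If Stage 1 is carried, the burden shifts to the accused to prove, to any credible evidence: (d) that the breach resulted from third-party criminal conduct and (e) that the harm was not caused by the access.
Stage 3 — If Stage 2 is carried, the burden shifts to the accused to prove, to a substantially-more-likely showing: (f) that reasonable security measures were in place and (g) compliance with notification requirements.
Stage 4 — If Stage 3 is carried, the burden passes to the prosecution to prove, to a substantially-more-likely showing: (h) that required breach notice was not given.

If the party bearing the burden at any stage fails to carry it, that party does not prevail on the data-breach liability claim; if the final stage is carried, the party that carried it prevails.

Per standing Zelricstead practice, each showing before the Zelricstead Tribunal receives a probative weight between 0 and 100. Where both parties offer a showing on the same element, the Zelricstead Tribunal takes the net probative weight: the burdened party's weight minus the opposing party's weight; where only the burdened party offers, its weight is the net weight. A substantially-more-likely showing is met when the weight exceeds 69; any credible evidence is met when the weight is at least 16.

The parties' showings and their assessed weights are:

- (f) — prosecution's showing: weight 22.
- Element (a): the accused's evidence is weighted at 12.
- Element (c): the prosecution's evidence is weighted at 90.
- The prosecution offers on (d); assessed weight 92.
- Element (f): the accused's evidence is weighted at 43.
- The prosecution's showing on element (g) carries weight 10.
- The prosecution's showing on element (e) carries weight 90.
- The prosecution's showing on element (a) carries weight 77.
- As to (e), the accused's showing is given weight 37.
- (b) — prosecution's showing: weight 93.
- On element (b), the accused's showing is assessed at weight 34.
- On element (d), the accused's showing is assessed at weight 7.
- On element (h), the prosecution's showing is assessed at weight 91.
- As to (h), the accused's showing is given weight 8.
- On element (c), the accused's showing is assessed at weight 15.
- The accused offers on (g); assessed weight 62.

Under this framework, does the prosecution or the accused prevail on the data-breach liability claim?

accused

Stage 1 — burden on prosecution; standard: a substantially-more-likely showing (weight exceeds 69).
    (a): 77 − 12 = 65 ≤ 69 [not met]
    (b): 93 − 34 = 59 ≤ 69 [not met]
    (c): 90 − 15 = 75 > 69 [met]
  The prosecution does not carry Stage 1.
So the accused prevails.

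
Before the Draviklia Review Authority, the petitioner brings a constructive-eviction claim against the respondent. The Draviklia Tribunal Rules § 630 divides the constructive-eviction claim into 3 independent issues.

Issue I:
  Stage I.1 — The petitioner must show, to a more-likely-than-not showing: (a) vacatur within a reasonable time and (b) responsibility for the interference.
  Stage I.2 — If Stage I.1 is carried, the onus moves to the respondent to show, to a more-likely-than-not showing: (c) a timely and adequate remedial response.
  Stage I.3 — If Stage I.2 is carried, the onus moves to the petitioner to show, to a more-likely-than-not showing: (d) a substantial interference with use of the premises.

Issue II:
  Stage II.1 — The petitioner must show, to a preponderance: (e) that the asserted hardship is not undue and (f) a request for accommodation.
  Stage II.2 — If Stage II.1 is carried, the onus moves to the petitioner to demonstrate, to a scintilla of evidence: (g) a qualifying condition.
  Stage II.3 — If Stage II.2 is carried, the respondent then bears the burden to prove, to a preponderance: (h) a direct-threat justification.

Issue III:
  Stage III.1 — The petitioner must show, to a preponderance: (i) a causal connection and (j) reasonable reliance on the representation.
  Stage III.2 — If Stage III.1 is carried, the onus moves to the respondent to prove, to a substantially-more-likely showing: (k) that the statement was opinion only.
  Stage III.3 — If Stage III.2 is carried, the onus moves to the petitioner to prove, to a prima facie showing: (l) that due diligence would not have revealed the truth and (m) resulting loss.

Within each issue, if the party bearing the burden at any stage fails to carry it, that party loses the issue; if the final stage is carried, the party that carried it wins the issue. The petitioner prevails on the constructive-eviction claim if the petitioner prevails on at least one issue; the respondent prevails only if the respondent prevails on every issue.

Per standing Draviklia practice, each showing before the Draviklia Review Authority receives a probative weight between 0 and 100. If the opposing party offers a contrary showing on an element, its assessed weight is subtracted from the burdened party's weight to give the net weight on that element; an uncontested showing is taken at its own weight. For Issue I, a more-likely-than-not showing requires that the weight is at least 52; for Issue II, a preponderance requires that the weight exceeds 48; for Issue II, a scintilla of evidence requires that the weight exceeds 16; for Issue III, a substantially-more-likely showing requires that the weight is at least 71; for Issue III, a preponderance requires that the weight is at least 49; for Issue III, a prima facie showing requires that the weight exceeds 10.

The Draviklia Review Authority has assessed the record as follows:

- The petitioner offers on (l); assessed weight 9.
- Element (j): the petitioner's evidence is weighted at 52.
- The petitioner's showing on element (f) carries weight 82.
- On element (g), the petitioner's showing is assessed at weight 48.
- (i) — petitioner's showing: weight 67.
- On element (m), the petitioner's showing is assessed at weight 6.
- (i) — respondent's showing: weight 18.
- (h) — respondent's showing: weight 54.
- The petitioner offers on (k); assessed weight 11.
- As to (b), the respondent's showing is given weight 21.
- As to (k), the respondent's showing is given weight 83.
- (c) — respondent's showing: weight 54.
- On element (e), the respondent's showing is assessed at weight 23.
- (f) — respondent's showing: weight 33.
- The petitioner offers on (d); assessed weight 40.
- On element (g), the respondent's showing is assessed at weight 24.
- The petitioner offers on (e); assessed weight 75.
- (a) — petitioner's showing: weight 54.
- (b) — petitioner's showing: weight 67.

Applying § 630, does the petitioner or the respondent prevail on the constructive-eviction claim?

respondent

— Issue I —
Stage I.1 (petitioner, a more-likely-than-not showing, weight is at least 52): (a) 54 ≥ 52 — meets; (b) net 67−21=46 < 52 — fails.
  The petitioner does not carry Stage I.1.
So the respondent prevails on this issue.
— Issue II —
Stage II.1 — burden on petitioner; standard: a preponderance (weight exceeds 48).
    (e): 75 − 23 = 52 > 48 [met]
    (f): 82 − 33 = 49 > 48 [met]
  Stage II.1 is satisfied; the petitioner continues to bear the burden.
Stage II.2 — burden on petitioner; standard: a scintilla of evidence (weight exceeds 16).
    (g): 48 − 24 = 24 > 16 [met]
  Stage II.2 is satisfied; the onus moves to the respondent.
Stage II.3 — burden on respondent; standard: a preponderance (weight exceeds 48).
    (h): 54 > 48 [met]
  All elements met at the final stage.
With every stage satisfied, the respondent prevails on this issue.
— Issue III —
At Stage III.1 the petitioner must meet a preponderance (weight is at least 49): on (i) the weight is 67 less the opposing 18 gives net 49, ≥ 49, so (i) meets the standard; on (j) the weight is 52, ≥ 49, so (j) meets the standard.
  The petitioner carries Stage III.1; the respondent now bears the burden.
At Stage III.2 the respondent must meet a substantially-more-likely showing (weight is at least 71): on (k) the weight is 83 less the opposing 11 gives net 72, which does reach 71, so (k) meets the standard.
  Stage III.2 is satisfied; the onus moves to the petitioner.
At Stage III.3 the petitioner must meet a prima facie showing (weight exceeds 10): on (l) the weight is 9, ≤ 10, so (l) does not meet the standard; on (m) the weight is 6, ≤ 10, so (m) does not meet the standard.
  Stage III.3 not carried; the petitioner fails its burden.
The analysis ends at Stage III.3; the respondent prevails on this issue.
Per-issue: Issue I → respondent; Issue II → respondent; Issue III → respondent. The petitioner must prevail on at least one issue; overall, the respondent prevails.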